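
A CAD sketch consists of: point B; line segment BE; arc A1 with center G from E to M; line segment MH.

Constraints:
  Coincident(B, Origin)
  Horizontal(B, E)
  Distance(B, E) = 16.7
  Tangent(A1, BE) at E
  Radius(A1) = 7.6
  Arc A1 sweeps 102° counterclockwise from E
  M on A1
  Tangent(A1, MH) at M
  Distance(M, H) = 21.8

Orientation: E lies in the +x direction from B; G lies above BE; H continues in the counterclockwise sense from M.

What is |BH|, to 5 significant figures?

36.259

B is at the origin; BE is horizontal with |BE| = 16.7 and E on the +x side, so E = (16.700, 0.0000). Since A1 is tangent to BE there, GE ⟂ BE, so G = E + (0, 7.6) = (16.700, 7.6000). On A1, E sits at bearing -90° from G; a 102° counterclockwise sweep puts M at bearing 12°, so M = G + 7.6·(cos 12°, sin 12°) = (24.134, 9.1801). A1 meets MH tangentially, so GM is at right angles to MH, so MH runs along (−sin 12°, cos 12°); with |MH| = 21.8, H = (19.601, 30.504). Then |BH| = |H − B| = 36.259.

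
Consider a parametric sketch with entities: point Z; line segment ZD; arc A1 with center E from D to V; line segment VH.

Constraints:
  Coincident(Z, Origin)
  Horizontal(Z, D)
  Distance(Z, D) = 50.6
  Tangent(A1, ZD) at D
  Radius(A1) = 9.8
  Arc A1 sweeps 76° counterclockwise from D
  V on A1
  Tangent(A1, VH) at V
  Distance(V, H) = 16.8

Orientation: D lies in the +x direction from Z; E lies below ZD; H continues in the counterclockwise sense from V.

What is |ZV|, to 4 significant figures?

41.76

Z is at the origin; ZD is horizontal with |ZD| = 50.6 and D on the +x side, so D = (50.60, 0.000). Tangency of A1 to ZD means the radius ED is perpendicular to ZD, so E = D + (0, -9.8) = (50.60, -9.800). On A1, D sits at bearing 90° from E; a 76° counterclockwise sweep puts V at bearing 166°, so V = E + 9.8·(cos 166°, sin 166°) = (41.09, -7.429). Then |ZV| = |V − Z| = 41.76.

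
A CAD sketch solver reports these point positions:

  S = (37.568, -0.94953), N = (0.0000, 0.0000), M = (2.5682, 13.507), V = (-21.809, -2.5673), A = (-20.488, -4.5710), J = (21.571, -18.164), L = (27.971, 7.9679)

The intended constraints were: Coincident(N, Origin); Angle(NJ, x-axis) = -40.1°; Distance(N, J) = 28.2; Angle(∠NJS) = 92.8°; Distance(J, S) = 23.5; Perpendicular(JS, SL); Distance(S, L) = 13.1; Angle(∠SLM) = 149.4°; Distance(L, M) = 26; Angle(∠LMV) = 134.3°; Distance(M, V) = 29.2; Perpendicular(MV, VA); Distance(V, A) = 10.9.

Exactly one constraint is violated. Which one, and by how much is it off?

Distance(V, A) = 10.9 — off by 8.50.

N = (0.00, 0.00) ✓; NJ at -40.10° ✓; |NJ| = 28.20 ✓; ∠NJS = 92.80° ✓; |JS| = 23.50 ✓; ∠(JS, SL) = 90.00° ✓; |SL| = 13.10 ✓; ∠SLM = 149.4° ✓; |LM| = 26.00 ✓; ∠LMV = 134.3° ✓; |MV| = 29.20 ✓; ∠(MV, VA) = 90.00° ✓; |VA| = 2.400 ✗.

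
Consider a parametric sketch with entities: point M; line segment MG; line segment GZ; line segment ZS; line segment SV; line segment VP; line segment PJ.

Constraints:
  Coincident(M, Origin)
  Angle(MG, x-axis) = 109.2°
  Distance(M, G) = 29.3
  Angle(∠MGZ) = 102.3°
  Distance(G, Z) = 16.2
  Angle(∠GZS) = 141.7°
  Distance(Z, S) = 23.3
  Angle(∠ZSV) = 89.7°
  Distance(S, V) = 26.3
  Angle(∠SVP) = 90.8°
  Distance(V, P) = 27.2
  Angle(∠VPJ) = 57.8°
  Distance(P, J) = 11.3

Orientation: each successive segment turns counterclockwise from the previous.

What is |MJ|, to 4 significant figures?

19.53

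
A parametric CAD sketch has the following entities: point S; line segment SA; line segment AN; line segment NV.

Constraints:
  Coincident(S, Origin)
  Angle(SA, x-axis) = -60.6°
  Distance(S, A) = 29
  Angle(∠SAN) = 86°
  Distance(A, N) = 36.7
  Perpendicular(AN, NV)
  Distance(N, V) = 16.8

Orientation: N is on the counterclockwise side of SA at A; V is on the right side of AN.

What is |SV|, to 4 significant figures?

57.39

∠SAN = 86.0°, so AN runs at -60.6° + (180° − 86.0°) = 33.40° from the x-axis; with |AN| = 36.7, N = A + 36.7·(cos 33.40°, sin 33.40°) = (44.88, -5.063). AN is perpendicular to NV; with |NV| = 16.8 on the right of AN, V = N + 16.8·(0.5505, -0.8348) = (54.12, -19.09). Then |SV| = |V − S| = 57.39.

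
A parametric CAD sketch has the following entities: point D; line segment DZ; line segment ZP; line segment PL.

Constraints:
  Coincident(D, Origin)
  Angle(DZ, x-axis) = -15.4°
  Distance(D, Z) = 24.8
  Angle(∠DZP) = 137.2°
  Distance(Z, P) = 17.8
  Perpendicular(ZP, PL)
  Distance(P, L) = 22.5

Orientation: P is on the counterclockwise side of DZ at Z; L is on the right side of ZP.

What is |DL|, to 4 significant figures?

53.33

D is at the origin; DZ runs at -15.4° with length 24.8, so Z = 24.8·(cos -15.4°, sin -15.4°) = (23.91, -6.586). ∠DZP = 137.2°, so ZP runs at -15.4° + (180° − 137.2°) = 27.40° from the x-axis; with |ZP| = 17.8, P = Z + 17.8·(cos 27.40°, sin 27.40°) = (39.71, 1.606). ZP ⟂ PL; with |PL| = 22.5 on the right of ZP, L = P + 22.5·(0.4602, -0.8878) = (50.07, -18.37). Then |DL| = |L − D| = 53.33.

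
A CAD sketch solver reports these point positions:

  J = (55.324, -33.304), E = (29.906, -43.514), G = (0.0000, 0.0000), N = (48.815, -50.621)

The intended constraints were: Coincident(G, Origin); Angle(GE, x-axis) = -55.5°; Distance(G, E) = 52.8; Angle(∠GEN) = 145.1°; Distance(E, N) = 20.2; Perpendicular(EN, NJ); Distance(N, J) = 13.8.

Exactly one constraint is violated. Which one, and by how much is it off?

Distance(N, J) = 13.8 — off by 4.70.

G = (0.00, 0.00) ✓; GE at -55.50° ✓; |GE| = 52.80 ✓; ∠GEN = 145.1° ✓; |EN| = 20.20 ✓; ∠(EN, NJ) = 90.00° ✓; |NJ| = 18.50 ✗.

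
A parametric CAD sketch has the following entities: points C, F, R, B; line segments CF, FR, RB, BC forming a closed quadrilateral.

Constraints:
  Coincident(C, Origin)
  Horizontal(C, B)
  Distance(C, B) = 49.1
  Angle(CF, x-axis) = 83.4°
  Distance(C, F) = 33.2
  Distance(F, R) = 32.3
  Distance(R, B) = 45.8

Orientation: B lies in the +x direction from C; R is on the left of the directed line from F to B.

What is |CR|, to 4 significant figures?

55.36

Checks: |FR| = 32.30 ✓; |RB| = 45.80 ✓.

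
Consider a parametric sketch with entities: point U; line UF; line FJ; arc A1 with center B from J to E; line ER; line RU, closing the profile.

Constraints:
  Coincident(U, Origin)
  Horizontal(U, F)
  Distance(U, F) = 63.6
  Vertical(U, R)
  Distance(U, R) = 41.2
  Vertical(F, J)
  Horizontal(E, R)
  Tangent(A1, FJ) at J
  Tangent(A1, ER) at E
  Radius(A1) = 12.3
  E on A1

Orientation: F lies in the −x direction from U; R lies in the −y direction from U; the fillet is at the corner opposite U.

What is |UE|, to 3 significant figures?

65.8

U is at the origin; UF is horizontal with |UF| = 63.6 and F on the −x side, so F = (-63.6, 0.00). UR is vertical with |UR| = 41.2 and R on the −y side, so R = (0.00, -41.2). The virtual corner opposite U is at (-63.6, -41.2). Since A1 is tangent to FJ there, BJ ⟂ FJ and tangency of A1 to ER means the radius BE is perpendicular to ER, with radius 12.3, so the center B sits 12.3 in from both sides at B = (-51.3, -28.9). That places the tangent points at J = (-63.6, -28.9) on FJ and E = (-51.3, -41.2) on ER. Then |UE| = |E − U| = 65.8.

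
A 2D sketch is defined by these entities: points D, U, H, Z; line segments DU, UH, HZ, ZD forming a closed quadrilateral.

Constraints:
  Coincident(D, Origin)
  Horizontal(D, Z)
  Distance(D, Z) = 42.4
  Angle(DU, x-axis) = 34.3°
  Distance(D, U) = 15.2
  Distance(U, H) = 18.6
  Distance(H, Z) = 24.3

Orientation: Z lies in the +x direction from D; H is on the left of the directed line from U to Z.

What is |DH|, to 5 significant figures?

33.798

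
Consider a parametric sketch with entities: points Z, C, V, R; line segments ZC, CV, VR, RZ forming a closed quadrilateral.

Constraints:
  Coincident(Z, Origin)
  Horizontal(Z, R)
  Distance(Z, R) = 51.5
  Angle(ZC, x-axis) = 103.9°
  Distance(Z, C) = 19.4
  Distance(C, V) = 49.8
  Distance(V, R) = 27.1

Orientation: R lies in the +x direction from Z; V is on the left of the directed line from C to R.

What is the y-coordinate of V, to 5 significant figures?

26.204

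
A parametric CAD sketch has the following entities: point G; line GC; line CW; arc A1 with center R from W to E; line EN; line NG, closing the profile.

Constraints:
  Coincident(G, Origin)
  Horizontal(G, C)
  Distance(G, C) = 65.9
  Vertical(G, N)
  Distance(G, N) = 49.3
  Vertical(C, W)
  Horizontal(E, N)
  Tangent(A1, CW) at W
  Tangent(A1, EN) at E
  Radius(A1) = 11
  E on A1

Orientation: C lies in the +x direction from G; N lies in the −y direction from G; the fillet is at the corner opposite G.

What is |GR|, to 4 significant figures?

66.94

GN is vertical with |GN| = 49.3 and N on the −y side, so N = (0.000, -49.30). The virtual corner opposite G is at (65.90, -49.30). Tangency of A1 to CW means the radius RW is perpendicular to CW and since A1 is tangent to EN there, RE ⟂ EN, with radius 11.0, so the center R sits 11.0 in from both sides at R = (54.90, -38.30). Then |GR| = |R − G| = 66.94.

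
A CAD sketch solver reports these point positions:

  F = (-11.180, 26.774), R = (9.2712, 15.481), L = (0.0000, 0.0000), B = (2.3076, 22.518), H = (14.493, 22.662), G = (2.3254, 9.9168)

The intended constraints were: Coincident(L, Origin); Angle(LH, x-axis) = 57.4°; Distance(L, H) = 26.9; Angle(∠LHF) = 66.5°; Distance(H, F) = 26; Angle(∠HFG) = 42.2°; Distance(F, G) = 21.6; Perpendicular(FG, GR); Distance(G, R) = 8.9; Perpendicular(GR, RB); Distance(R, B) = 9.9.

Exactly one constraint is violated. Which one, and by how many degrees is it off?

Perpendicular(GR, RB) — off by 6.00°.

L = (0.00, 0.00) ✓; LH at 57.40° ✓; |LH| = 26.90 ✓; ∠LHF = 66.50° ✓; |HF| = 26.00 ✓; ∠HFG = 42.20° ✓; |FG| = 21.60 ✓; ∠(FG, GR) = 90.00° ✓; |GR| = 8.900 ✓; ∠(GR, RB) = 96.00° ✗; |RB| = 9.900 ✓.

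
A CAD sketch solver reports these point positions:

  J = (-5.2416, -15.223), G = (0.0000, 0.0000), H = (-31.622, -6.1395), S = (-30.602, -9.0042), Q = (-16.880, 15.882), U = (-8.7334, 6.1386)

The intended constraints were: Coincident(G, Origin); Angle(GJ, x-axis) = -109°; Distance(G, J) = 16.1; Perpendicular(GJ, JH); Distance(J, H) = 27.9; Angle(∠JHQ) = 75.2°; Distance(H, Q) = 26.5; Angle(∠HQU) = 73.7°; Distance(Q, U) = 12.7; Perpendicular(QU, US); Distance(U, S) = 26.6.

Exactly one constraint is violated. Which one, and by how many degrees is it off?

Perpendicular(QU, US) — off by 5.20°.

G = (0.00, 0.00) ✓; GJ at -109.0° ✓; |GJ| = 16.10 ✓; ∠(GJ, JH) = 90.00° ✓; |JH| = 27.90 ✓; ∠JHQ = 75.20° ✓; |HQ| = 26.50 ✓; ∠HQU = 73.70° ✓; |QU| = 12.70 ✓; ∠(QU, US) = 95.20° ✗; |US| = 26.60 ✓.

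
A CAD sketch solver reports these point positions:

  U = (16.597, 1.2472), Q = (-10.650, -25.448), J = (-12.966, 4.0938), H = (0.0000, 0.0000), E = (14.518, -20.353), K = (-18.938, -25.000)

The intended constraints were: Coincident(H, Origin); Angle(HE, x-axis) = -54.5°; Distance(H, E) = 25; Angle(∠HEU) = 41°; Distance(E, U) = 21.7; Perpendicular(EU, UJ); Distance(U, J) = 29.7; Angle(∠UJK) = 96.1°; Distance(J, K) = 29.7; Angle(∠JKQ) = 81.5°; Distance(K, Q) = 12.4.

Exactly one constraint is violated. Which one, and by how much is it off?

Distance(K, Q) = 12.4 — off by 4.10.

H = (0.00, 0.00) ✓; HE at -54.50° ✓; |HE| = 25.00 ✓; ∠HEU = 41.00° ✓; |EU| = 21.70 ✓; ∠(EU, UJ) = 90.00° ✓; |UJ| = 29.70 ✓; ∠UJK = 96.10° ✓; |JK| = 29.70 ✓; ∠JKQ = 81.49° ✓; |KQ| = 8.300 ✗.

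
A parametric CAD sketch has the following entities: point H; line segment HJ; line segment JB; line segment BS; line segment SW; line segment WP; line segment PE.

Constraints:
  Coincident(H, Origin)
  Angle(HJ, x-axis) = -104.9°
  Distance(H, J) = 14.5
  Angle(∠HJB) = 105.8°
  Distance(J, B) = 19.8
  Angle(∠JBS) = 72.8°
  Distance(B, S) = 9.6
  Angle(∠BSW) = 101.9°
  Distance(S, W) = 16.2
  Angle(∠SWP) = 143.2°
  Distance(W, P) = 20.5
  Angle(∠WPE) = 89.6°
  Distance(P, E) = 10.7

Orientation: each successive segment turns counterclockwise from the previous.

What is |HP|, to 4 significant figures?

22.58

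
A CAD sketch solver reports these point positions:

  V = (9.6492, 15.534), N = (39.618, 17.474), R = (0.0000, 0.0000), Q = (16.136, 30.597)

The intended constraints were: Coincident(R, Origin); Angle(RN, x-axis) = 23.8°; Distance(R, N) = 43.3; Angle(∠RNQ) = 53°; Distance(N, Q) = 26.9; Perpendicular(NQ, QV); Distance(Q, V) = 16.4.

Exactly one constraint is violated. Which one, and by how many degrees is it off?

Perpendicular(NQ, QV) — off by 5.90°.

R = (0.00, 0.00) ✓; RN at 23.80° ✓; |RN| = 43.30 ✓; ∠RNQ = 53.00° ✓; |NQ| = 26.90 ✓; ∠(NQ, QV) = 95.90° ✗; |QV| = 16.40 ✓.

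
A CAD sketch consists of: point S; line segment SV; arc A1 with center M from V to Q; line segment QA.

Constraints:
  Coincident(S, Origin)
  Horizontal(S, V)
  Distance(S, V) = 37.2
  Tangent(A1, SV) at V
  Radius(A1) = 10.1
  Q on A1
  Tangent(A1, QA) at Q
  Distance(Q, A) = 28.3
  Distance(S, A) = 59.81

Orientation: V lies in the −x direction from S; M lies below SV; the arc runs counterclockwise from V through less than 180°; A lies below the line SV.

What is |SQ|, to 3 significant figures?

48.5

Checks: ∠(MV, VS) = 90.00° ✓; |MV| = 10.10 ✓; |MQ| = 10.10 ✓; ∠(MQ, QA) = 90.00° ✓; |QA| = 28.30 ✓; |SA| = 59.81 ✓.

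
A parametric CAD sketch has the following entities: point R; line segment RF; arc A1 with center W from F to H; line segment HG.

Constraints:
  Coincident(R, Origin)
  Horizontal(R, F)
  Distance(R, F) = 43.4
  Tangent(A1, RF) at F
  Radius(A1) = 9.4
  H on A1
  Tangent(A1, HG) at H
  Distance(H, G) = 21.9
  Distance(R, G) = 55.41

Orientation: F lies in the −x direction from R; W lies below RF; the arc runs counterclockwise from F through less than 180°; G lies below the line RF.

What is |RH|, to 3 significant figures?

53.7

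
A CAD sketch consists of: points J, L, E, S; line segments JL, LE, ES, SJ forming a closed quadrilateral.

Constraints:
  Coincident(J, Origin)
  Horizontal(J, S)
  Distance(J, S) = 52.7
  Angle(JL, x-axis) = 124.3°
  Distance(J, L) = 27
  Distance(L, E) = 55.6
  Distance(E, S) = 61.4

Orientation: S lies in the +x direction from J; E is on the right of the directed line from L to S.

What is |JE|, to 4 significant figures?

31.22

Checks: |LE| = 55.60 ✓; |ES| = 61.40 ✓.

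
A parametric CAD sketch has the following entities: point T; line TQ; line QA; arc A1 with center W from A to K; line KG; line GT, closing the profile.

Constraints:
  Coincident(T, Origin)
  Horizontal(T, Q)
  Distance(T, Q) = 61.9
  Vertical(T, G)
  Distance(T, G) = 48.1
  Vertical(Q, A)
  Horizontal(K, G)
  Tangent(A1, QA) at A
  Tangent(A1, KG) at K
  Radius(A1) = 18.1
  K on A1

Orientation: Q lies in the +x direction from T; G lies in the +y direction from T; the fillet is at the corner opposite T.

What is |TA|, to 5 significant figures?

68.787

The virtual corner opposite T is at (61.900, 48.100). The tangent condition forces WA to be normal to QA and A1 meets KG tangentially, so WK is at right angles to KG, with radius 18.1, so the center W sits 18.1 in from both sides at W = (43.800, 30.000). That places the tangent points at A = (61.900, 30.000) on QA and K = (43.800, 48.100) on KG. Then |TA| = |A − T| = 68.787.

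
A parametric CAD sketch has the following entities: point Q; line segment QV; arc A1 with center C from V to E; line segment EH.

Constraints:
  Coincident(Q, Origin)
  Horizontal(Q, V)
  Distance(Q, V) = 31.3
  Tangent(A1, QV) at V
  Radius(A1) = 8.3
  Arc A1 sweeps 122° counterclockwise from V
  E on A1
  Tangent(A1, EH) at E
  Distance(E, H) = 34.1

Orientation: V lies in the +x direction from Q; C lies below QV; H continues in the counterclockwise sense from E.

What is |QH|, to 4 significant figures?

59.36

Q is at the origin; QV is horizontal with |QV| = 31.3 and V on the +x side, so V = (31.30, 0.000). The tangent condition forces CV to be normal to QV, so C = V + (0, -8.3) = (31.30, -8.300). On A1, V sits at bearing 90° from C; a 122° counterclockwise sweep puts E at bearing 212°, so E = C + 8.3·(cos 212°, sin 212°) = (24.26, -12.70). The tangent condition forces CE to be normal to EH, so EH runs along (−sin 212°, cos 212°); with |EH| = 34.1, H = (42.33, -41.62). Then |QH| = |H − Q| = 59.36.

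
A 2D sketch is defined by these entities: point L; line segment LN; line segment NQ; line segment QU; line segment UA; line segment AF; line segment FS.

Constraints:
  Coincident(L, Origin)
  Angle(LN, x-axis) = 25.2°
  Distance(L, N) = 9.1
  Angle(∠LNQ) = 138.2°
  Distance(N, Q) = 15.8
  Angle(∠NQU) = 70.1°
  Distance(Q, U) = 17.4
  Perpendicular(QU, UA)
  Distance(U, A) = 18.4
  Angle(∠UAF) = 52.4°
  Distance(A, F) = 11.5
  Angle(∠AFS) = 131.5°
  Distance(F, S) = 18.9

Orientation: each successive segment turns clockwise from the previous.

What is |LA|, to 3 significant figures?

4.08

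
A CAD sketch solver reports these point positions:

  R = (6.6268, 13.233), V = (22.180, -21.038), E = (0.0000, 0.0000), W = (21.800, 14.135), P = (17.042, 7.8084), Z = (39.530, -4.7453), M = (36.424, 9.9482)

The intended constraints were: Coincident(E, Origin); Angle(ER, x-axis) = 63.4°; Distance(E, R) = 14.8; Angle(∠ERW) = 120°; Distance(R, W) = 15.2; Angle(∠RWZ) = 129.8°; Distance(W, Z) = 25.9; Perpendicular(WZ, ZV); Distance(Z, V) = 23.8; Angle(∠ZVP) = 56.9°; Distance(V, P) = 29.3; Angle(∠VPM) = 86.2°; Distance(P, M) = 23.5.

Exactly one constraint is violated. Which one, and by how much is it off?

Distance(P, M) = 23.5 — off by 4.00.

E = (0.00, 0.00) ✓; ER at 63.40° ✓; |ER| = 14.80 ✓; ∠ERW = 120.0° ✓; |RW| = 15.20 ✓; ∠RWZ = 129.8° ✓; |WZ| = 25.90 ✓; ∠(WZ, ZV) = 90.00° ✓; |ZV| = 23.80 ✓; ∠ZVP = 56.90° ✓; |VP| = 29.30 ✓; ∠VPM = 86.20° ✓; |PM| = 19.50 ✗.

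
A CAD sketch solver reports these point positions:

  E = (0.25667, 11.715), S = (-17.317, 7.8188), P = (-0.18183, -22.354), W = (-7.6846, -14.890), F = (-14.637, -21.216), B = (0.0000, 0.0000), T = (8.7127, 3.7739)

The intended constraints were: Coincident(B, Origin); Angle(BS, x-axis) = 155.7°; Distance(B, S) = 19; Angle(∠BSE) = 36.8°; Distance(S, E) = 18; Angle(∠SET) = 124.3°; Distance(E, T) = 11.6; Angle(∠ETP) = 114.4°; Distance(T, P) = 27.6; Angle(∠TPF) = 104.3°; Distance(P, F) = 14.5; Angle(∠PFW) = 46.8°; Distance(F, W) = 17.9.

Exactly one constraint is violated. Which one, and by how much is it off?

Distance(F, W) = 17.9 — off by 8.50.

B = (0.00, 0.00) ✓; BS at 155.7° ✓; |BS| = 19.00 ✓; ∠BSE = 36.80° ✓; |SE| = 18.00 ✓; ∠SET = 124.3° ✓; |ET| = 11.60 ✓; ∠ETP = 114.4° ✓; |TP| = 27.60 ✓; ∠TPF = 104.3° ✓; |PF| = 14.50 ✓; ∠PFW = 46.80° ✓; |FW| = 9.400 ✗.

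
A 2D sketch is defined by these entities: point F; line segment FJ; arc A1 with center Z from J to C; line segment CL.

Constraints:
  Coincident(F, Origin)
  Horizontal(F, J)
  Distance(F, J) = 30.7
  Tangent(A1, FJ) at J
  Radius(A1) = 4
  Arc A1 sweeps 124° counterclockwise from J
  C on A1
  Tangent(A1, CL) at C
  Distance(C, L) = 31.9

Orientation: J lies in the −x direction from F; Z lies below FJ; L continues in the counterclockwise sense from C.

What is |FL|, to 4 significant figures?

36.47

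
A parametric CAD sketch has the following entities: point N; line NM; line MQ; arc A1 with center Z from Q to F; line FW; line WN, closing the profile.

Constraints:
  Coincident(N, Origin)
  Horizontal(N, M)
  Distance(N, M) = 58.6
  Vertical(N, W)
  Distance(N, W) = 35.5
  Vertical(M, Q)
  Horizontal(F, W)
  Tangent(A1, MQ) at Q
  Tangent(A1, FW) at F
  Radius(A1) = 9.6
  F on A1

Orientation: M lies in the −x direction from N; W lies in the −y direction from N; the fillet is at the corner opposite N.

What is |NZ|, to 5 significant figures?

55.424

N is at the origin; N and M share the same y with |NM| = 58.6 and M on the −x side, so M = (-58.600, 0.0000). N and W share the same x with |NW| = 35.5 and W on the −y side, so W = (0.0000, -35.500). The virtual corner opposite N is at (-58.600, -35.500). Tangency of A1 to MQ means the radius ZQ is perpendicular to MQ and A1 meets FW tangentially, so ZF is at right angles to FW, with radius 9.6, so the center Z sits 9.6 in from both sides at Z = (-49.000, -25.900). Then |NZ| = |Z − N| = 55.424.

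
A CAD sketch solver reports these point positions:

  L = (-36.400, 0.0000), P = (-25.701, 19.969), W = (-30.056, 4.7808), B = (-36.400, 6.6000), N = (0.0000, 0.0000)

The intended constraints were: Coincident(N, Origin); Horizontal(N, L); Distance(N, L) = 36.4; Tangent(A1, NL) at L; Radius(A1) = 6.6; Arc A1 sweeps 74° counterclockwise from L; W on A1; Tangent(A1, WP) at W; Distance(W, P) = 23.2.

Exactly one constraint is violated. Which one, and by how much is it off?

Distance(W, P) = 23.2 — off by 7.40.

N = (0.00, 0.00) ✓; N.y = 0.00, L.y = 0.00 ✓; |NL| = 36.40 ✓; ∠(BL, LN) = 90.00° ✓; |BL| = 6.600 ✓; bearing(B→W) − bearing(B→L) = 74.00° ✓; |BW| = 6.600 ✓; ∠(BW, WP) = 90.00° ✓; |WP| = 15.80 ✗.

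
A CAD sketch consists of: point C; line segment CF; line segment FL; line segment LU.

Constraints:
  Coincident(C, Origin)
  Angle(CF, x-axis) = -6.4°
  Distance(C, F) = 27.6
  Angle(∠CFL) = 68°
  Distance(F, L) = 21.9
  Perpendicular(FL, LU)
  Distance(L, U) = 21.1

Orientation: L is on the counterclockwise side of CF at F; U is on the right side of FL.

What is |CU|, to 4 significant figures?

48.10

∠CFL = 68.0°, so FL runs at -6.4° + (180° − 68.0°) = 105.6° from the x-axis; with |FL| = 21.9, L = F + 21.9·(cos 105.6°, sin 105.6°) = (21.54, 18.02). The perpendicularity gives LU at right angles to FL; with |LU| = 21.1 on the right of FL, U = L + 21.1·(0.9632, 0.2689) = (41.86, 23.69). Then |CU| = |U − C| = 48.10.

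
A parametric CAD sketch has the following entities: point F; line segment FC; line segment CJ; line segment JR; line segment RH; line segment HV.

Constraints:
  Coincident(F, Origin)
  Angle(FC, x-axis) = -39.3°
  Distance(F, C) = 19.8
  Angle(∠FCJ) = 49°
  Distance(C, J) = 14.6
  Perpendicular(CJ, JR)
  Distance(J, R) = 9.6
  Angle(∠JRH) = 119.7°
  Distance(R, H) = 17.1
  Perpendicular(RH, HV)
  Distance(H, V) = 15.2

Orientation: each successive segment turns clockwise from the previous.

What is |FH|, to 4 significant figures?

13.61

F is at the origin; FC runs at -39.3° with length 19.8, so C = (15.32, -12.54). ∠FCJ = 49.0° gives CJ at -170.3° from the x-axis; with |CJ| = 14.6, J = (0.9308, -15.00). CJ is perpendicular to JR, so JR runs at 99.70°; with |JR| = 9.6, R = (-0.6867, -5.538). ∠JRH = 119.7° gives RH at 39.40° from the x-axis; with |RH| = 17.1, H = (12.53, 5.316). Then |FH| = |H − F| = 13.61.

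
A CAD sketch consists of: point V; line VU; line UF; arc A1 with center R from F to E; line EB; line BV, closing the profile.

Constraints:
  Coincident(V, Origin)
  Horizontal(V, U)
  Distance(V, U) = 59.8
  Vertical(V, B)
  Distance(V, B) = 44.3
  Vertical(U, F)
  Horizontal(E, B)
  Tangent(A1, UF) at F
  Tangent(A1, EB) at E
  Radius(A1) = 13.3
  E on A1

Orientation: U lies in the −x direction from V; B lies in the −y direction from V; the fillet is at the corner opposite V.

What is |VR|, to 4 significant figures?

55.89

V is at the origin; V and U share the same y with |VU| = 59.8 and U on the −x side, so U = (-59.80, 0.000). VB is vertical with |VB| = 44.3 and B on the −y side, so B = (0.000, -44.30). The virtual corner opposite V is at (-59.80, -44.30). A1 meets UF tangentially, so RF is at right angles to UF and since A1 is tangent to EB there, RE ⟂ EB, with radius 13.3, so the center R sits 13.3 in from both sides at R = (-46.50, -31.00). Then |VR| = |R − V| = 55.89.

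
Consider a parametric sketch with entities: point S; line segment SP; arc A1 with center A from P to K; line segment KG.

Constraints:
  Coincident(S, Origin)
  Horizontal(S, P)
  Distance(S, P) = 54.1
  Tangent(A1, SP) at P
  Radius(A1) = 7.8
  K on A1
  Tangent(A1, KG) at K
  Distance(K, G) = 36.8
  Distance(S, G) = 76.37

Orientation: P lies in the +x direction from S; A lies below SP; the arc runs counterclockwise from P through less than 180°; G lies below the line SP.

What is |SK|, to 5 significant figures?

48.248

Checks: |AK| = 7.800 ✓; ∠(AK, KG) = 90.00° ✓; |KG| = 36.80 ✓; |SG| = 76.37 ✓.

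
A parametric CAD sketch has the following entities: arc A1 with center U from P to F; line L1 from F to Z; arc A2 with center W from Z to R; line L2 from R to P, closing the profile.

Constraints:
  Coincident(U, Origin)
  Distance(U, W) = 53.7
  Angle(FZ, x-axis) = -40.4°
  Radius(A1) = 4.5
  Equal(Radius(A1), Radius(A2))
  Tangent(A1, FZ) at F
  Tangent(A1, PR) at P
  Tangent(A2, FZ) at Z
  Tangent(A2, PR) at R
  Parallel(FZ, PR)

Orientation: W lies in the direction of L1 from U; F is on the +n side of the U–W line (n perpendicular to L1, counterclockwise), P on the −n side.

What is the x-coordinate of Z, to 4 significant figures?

43.81

The slot axis is L1's direction at -40.4°, so u = (cos -40.4°, sin -40.4°) = (0.7615, -0.6481) and n = (−sin -40.4°, cos -40.4°) = (0.6481, 0.7615). U is at the origin and W lies 53.7 along u from U, so W = 53.7·u = (40.89, -34.80). Tangency of A1 to both parallel lines with radius 4.5 puts F and P at U ± 4.5·n: F = (2.917, 3.427), P = (-2.917, -3.427). Equal radii place Z and R the same way about W: Z = W + 4.5·n = (43.81, -31.38), R = W − 4.5·n = (37.98, -38.23). So Z.x = 43.81.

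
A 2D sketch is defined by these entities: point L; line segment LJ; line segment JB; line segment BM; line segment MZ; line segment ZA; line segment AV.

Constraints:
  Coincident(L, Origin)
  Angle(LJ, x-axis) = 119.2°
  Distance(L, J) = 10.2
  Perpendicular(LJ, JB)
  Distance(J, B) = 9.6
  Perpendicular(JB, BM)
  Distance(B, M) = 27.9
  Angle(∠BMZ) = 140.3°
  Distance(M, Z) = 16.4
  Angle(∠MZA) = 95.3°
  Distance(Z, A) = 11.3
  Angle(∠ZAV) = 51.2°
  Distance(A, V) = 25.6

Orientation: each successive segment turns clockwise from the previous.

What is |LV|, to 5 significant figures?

21.866

∠MZA = 95.3° gives ZA at 174.80° from the x-axis; with |ZA| = 11.3, A = (2.7730, -25.869). ∠ZAV = 51.2° gives AV at 46.000° from the x-axis; with |AV| = 25.6, V = (20.556, -7.4534). Then |LV| = |V − L| = 21.866.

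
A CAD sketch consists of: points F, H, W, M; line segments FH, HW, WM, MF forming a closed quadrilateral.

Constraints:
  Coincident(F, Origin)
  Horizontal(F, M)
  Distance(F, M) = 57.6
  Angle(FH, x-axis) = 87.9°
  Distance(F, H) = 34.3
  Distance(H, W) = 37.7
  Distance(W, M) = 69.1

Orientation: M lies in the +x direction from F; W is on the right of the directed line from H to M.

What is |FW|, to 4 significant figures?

11.55

Checks: |HW| = 37.70 ✓; |WM| = 69.10 ✓.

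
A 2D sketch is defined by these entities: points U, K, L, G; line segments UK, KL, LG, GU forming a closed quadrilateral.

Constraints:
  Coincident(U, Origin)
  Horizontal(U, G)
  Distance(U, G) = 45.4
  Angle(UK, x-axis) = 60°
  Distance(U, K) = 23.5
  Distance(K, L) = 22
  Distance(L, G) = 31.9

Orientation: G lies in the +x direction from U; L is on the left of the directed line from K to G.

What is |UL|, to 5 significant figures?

43.152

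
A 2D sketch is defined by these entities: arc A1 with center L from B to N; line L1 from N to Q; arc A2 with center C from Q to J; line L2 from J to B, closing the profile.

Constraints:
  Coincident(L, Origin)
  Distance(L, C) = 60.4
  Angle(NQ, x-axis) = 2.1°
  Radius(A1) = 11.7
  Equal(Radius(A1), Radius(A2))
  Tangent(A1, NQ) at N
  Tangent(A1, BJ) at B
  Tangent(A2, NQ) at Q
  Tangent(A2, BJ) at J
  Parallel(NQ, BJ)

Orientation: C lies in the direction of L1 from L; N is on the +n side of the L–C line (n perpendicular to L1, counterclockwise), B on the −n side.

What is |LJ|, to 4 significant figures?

61.52

Tangency of A1 to both parallel lines with radius 11.7 puts N and B at L ± 11.7·n: N = (-0.4287, 11.69), B = (0.4287, -11.69). Equal radii place Q and J the same way about C: Q = C + 11.7·n = (59.93, 13.91), J = C − 11.7·n = (60.79, -9.479). Then |LJ| = |J − L| = 61.52.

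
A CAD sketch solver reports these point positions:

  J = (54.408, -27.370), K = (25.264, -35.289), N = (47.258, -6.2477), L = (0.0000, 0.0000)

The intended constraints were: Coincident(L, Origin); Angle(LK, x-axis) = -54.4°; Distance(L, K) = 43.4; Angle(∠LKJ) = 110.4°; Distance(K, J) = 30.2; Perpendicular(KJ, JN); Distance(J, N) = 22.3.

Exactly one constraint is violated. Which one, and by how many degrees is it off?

Perpendicular(KJ, JN) — off by 3.50°.

L = (0.00, 0.00) ✓; LK at -54.40° ✓; |LK| = 43.40 ✓; ∠LKJ = 110.4° ✓; |KJ| = 30.20 ✓; ∠(KJ, JN) = 93.50° ✗; |JN| = 22.30 ✓.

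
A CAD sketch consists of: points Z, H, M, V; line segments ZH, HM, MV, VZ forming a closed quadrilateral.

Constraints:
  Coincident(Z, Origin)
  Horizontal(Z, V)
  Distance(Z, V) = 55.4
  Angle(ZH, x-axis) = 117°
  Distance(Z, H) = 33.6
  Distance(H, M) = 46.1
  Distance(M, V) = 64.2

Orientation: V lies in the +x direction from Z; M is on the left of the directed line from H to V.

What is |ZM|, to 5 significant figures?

60.114

Checks: |HM| = 46.10 ✓; |MV| = 64.20 ✓.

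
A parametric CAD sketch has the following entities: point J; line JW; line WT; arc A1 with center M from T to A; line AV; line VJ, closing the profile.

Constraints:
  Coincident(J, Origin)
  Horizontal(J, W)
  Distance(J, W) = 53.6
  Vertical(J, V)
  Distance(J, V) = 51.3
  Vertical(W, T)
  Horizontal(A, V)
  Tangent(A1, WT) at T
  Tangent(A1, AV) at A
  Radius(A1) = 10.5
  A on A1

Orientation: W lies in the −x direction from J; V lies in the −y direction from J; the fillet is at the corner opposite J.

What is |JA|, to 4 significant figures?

67.00

The virtual corner opposite J is at (-53.60, -51.30). Tangency of A1 to WT means the radius MT is perpendicular to WT and the tangent condition forces MA to be normal to AV, with radius 10.5, so the center M sits 10.5 in from both sides at M = (-43.10, -40.80). That places the tangent points at T = (-53.60, -40.80) on WT and A = (-43.10, -51.30) on AV. Then |JA| = |A − J| = 67.00.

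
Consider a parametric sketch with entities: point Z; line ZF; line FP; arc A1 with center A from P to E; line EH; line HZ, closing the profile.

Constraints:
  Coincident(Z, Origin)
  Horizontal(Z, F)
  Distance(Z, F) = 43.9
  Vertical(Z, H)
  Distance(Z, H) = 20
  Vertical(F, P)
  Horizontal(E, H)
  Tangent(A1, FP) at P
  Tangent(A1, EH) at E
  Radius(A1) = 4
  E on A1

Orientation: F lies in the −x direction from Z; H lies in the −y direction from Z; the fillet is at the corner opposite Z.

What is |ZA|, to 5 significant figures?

42.988

Z is at the origin; ZF is horizontal with |ZF| = 43.9 and F on the −x side, so F = (-43.900, 0.0000). Z and H share the same x with |ZH| = 20.0 and H on the −y side, so H = (0.0000, -20.000). The virtual corner opposite Z is at (-43.900, -20.000). A1 meets FP tangentially, so AP is at right angles to FP and A1 meets EH tangentially, so AE is at right angles to EH, with radius 4.0, so the center A sits 4.0 in from both sides at A = (-39.900, -16.000). Then |ZA| = |A − Z| = 42.988.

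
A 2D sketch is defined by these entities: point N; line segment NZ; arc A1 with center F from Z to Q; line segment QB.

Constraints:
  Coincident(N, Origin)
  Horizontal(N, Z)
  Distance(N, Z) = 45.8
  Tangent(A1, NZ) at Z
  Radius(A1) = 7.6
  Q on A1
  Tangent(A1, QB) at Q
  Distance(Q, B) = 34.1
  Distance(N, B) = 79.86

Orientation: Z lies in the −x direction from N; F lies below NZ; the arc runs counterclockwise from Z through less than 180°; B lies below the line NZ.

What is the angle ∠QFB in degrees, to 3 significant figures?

77.4°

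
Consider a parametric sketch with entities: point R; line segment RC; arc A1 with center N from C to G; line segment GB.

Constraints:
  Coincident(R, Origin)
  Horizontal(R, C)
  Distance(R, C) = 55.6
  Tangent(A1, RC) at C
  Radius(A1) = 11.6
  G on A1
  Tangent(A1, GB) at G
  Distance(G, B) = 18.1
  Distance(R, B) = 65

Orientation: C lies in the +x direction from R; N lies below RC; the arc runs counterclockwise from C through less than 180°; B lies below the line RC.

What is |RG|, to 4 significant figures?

49.34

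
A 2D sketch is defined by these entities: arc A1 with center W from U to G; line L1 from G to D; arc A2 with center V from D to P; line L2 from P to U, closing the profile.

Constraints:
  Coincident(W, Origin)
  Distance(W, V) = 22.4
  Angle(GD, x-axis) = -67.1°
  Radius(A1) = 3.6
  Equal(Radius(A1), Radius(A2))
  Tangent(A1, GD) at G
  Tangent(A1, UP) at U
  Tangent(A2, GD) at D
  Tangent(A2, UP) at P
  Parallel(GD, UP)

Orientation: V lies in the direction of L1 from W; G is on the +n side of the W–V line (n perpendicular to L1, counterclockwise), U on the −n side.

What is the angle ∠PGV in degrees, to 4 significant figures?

8.689°

The slot axis is L1's direction at -67.1°, so u = (cos -67.1°, sin -67.1°) = (0.3891, -0.9212) and n = (−sin -67.1°, cos -67.1°) = (0.9212, 0.3891). W is at the origin and V lies 22.4 along u from W, so V = 22.4·u = (8.716, -20.63). Tangency of A1 to both parallel lines with radius 3.6 puts G and U at W ± 3.6·n: G = (3.316, 1.401), U = (-3.316, -1.401). Equal radii place D and P the same way about V: D = V + 3.6·n = (12.03, -19.23), P = V − 3.6·n = (5.400, -22.04). Then cos ∠PGV = GP·GV / (|GP||GV|), giving 8.689°.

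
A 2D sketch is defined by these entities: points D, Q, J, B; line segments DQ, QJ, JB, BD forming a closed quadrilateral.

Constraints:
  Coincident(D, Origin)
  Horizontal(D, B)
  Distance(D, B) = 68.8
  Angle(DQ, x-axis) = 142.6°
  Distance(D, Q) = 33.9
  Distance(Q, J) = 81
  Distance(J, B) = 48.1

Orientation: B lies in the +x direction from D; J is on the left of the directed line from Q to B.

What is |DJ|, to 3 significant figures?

67.3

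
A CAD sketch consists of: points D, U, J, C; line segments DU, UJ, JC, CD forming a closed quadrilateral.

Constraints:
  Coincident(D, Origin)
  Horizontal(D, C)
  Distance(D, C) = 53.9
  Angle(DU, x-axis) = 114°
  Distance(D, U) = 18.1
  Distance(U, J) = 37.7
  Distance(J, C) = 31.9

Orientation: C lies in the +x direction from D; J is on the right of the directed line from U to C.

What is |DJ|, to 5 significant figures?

23.492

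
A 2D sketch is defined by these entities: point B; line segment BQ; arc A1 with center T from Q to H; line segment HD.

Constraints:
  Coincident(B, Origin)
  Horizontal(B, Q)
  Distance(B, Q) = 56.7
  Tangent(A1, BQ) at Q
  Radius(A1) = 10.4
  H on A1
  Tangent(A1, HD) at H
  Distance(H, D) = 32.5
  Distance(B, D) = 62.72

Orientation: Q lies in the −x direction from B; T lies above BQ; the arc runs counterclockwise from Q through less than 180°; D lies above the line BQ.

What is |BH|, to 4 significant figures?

47.43

B is at the origin; BQ is horizontal with |BQ| = 56.7 and Q on the −x side, so Q = (-56.70, 0.000). Tangency of A1 to BQ means the radius TQ is perpendicular to BQ, so T = Q + (0, 10.4) = (-56.70, 10.40). Since TH ⟂ HD (tangency), |TD| = √(10.4² + 32.5²) = 34.12 regardless of where H sits on A1. So D lies on both circle(B, 62.72) and circle(T, 34.12); the above-BQ intersection is D = (-45.88, 42.76). H is the foot of the tangent from D: H = (-46.30, 10.27).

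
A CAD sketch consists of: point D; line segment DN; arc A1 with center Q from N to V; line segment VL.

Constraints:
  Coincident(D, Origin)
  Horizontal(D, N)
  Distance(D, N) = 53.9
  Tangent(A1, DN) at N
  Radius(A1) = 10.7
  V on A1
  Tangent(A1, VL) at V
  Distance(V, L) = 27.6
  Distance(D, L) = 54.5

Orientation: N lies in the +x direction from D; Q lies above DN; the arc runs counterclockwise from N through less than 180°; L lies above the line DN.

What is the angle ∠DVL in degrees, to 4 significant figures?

58.17°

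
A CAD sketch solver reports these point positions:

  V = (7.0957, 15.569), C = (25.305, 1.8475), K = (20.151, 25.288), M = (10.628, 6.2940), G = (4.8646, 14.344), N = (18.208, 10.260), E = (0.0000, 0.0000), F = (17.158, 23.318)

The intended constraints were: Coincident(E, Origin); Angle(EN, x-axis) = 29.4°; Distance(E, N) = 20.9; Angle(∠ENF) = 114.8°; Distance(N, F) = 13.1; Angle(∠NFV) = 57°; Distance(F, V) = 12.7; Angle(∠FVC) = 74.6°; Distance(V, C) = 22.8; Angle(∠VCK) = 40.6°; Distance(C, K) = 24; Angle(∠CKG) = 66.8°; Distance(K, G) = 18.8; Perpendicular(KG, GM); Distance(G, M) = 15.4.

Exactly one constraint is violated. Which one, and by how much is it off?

Distance(G, M) = 15.4 — off by 5.50.

E = (0.00, 0.00) ✓; EN at 29.40° ✓; |EN| = 20.90 ✓; ∠ENF = 114.8° ✓; |NF| = 13.10 ✓; ∠NFV = 57.00° ✓; |FV| = 12.70 ✓; ∠FVC = 74.60° ✓; |VC| = 22.80 ✓; ∠VCK = 40.60° ✓; |CK| = 24.00 ✓; ∠CKG = 66.80° ✓; |KG| = 18.80 ✓; ∠(KG, GM) = 90.00° ✓; |GM| = 9.900 ✗.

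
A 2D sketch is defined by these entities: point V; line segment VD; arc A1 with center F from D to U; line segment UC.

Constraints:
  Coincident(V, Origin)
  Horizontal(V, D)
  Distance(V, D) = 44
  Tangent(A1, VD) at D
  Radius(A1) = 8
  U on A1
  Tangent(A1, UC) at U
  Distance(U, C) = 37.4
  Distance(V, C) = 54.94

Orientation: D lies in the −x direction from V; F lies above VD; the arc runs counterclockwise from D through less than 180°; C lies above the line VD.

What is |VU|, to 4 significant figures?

36.75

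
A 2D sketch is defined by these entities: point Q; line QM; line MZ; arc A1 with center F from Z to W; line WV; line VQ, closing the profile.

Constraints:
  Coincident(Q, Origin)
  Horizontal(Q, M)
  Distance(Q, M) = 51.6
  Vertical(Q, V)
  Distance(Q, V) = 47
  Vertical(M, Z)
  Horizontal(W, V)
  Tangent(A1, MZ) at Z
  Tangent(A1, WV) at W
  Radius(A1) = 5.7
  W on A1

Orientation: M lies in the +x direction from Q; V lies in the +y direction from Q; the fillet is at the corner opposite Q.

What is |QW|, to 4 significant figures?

65.69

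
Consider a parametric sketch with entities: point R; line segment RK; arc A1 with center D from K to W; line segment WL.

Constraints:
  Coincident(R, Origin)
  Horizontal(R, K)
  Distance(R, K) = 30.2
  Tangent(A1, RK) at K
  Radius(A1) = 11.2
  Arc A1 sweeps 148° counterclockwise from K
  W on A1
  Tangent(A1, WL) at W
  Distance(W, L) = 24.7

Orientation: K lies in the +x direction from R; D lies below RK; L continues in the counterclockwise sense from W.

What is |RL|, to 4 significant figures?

56.44

R is at the origin; R and K share the same y with |RK| = 30.2 and K on the +x side, so K = (30.20, 0.000). Since A1 is tangent to RK there, DK ⟂ RK, so D = K + (0, -11.2) = (30.20, -11.20). On A1, K sits at bearing 90° from D; a 148° counterclockwise sweep puts W at bearing 238°, so W = D + 11.2·(cos 238°, sin 238°) = (24.26, -20.70). A1 meets WL tangentially, so DW is at right angles to WL, so WL runs along (−sin 238°, cos 238°); with |WL| = 24.7, L = (45.21, -33.79). Then |RL| = |L − R| = 56.44.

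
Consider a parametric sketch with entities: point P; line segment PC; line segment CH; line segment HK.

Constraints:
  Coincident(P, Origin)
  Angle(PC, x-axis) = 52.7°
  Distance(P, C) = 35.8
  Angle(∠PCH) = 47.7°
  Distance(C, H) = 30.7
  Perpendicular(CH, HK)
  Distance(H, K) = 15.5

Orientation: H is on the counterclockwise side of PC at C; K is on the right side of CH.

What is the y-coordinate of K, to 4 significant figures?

41.24

P is at the origin; PC runs at 52.7° with length 35.8, so C = 35.8·(cos 52.7°, sin 52.7°) = (21.69, 28.48). ∠PCH = 47.7°, so CH runs at 52.7° + (180° − 47.7°) = 185.0° from the x-axis; with |CH| = 30.7, H = C + 30.7·(cos 185.0°, sin 185.0°) = (-8.889, 25.80). CH is perpendicular to HK; with |HK| = 15.5 on the right of CH, K = H + 15.5·(-0.08716, 0.9962) = (-10.24, 41.24). So K.y = 41.24.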